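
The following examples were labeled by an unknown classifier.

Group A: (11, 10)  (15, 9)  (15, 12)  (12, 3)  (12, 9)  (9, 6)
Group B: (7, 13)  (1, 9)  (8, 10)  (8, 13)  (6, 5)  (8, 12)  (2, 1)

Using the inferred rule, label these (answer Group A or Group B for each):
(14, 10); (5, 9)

The classifier is using: first ≥ 9.
Group A: (14, 10), since first 14. Group B: (5, 9), since first 5.

Group A, Group B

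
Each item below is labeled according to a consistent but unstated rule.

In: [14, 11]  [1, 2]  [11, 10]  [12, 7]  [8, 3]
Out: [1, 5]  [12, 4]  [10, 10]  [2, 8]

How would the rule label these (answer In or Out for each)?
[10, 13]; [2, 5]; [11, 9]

In, In, Out

Rule: sum is odd. This holds for each 'In' example and fails for each 'Out' one.
[10, 13] → 10+13 = 23 → In. [2, 5] → 2+5 = 7 → In. [11, 9] → 11+9 = 20 → Out.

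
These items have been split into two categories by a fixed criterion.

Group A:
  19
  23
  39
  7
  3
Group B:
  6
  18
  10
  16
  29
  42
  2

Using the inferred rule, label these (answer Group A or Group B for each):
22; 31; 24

Checking candidate rules against both groups, what survives is: ≡ 3 (mod 4).
22: 22 mod 4 = 2, does not pass → Group B.
31: 31 mod 4 = 3, matches → Group A.
24: 24 mod 4 = 0, does not pass → Group B.

Group B, Group A, Group B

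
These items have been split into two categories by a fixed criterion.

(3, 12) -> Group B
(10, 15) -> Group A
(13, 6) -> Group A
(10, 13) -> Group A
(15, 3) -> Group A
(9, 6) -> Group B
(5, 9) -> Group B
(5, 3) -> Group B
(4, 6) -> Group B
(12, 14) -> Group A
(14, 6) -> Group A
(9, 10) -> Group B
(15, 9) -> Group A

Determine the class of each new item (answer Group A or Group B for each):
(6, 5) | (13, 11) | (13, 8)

Group B, Group A, Group A

'Group A' ⟺ first ≥ 10.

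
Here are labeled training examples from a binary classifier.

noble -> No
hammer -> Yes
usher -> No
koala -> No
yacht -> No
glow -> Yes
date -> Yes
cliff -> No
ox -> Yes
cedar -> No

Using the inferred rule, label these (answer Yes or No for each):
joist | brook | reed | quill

The simplest hypothesis consistent with all the labels is: even length.
joist: length 5, does not satisfy this → No. brook: length 5, does not satisfy this → No. reed: length 4, satisfies this → Yes. quill: length 5, does not satisfy this → No.

No, No, Yes, No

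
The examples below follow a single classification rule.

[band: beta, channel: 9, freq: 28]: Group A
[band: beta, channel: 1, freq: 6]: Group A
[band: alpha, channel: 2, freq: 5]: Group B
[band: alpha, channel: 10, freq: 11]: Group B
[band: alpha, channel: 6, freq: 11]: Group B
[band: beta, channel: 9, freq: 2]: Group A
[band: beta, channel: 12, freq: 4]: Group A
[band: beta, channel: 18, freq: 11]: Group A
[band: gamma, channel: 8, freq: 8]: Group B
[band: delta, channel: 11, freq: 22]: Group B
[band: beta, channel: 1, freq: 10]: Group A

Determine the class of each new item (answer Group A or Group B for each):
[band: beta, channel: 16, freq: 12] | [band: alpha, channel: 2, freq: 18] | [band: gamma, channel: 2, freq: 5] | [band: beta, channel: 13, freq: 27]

Group A, Group B, Group B, Group A

Rule: band is beta. This holds for each 'Group A' example and fails for each 'Group B' one.
[band: beta, channel: 16, freq: 12]: band is beta — qualifies, so Group A. [band: alpha, channel: 2, freq: 18]: band is alpha — does not pass, so Group B. [band: gamma, channel: 2, freq: 5]: band is gamma — does not pass, so Group B. [band: beta, channel: 13, freq: 27]: band is beta — qualifies, so Group A.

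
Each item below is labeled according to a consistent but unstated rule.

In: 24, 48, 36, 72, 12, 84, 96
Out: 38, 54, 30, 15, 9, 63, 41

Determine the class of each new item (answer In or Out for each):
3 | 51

Out, Out

One predicate separates the groups cleanly: multiple of 4.
3 — 3 = 4·0 + 3, hence Out. 51 — 51 = 4·12 + 3, hence Out.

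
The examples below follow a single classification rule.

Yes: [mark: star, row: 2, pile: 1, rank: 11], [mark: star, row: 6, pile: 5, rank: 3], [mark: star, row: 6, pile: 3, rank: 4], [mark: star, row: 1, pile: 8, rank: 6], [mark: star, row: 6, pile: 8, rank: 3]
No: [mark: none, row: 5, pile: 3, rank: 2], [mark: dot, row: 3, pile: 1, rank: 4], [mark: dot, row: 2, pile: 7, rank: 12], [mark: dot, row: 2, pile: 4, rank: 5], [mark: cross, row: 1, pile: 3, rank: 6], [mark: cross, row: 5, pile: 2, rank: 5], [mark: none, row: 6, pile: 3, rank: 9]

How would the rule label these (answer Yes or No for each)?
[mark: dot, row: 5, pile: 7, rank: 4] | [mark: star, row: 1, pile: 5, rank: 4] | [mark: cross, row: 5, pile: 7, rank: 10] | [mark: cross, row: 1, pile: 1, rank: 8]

No, Yes, No, No

The distinguishing property — mark is star — holds for all the 'Yes' cases and none of the 'No' cases.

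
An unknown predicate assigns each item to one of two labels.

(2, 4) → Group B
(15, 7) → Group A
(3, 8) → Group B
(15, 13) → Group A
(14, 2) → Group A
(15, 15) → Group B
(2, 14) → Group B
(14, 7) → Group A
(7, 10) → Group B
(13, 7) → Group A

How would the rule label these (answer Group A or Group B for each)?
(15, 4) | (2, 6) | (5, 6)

A rule that fits every label: first > second — true of each 'Group A' example, false of each 'Group B' one.
(15, 4): Group A (15 > 4).
(2, 6): Group B (2 < 6).
(5, 6): Group B (5 < 6).

Group A, Group B, Group B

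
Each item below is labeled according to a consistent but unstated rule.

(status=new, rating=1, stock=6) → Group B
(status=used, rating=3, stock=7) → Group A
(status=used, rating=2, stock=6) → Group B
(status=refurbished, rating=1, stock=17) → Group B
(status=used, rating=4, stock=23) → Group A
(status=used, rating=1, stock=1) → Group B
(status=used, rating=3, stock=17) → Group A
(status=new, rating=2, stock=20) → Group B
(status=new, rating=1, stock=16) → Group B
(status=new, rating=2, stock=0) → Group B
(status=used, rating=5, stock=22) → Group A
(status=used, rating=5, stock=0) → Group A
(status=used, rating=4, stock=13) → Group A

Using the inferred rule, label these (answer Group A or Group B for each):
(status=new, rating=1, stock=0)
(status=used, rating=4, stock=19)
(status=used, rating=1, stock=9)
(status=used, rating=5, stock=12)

Group B, Group A, Group B, Group A

The pattern is that an item is 'Group A' exactly when: rating ≥ 3.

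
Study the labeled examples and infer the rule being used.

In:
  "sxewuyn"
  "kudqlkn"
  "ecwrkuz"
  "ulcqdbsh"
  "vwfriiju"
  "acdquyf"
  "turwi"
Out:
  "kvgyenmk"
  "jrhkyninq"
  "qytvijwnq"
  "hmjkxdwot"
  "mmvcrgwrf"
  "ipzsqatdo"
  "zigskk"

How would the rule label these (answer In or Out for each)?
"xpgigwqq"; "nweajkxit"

Out, Out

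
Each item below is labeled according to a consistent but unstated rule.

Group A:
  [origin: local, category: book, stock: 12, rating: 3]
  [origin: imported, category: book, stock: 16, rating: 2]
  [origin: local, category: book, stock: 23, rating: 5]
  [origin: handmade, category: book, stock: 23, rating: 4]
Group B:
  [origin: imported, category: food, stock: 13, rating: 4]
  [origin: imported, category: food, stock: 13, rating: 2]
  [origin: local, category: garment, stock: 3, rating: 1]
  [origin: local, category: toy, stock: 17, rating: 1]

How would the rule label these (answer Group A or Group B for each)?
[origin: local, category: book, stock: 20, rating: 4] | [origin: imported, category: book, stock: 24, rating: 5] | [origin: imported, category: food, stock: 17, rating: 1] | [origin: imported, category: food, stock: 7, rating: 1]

Group A, Group A, Group B, Group B

The simplest hypothesis consistent with all the labels is: category is book.
[origin: local, category: book, stock: 20, rating: 4]: category is book — checks out, so Group A. [origin: imported, category: book, stock: 24, rating: 5]: category is book — checks out, so Group A. [origin: imported, category: food, stock: 17, rating: 1]: category is food — fails the rule, so Group B. [origin: imported, category: food, stock: 7, rating: 1]: category is food — fails the rule, so Group B.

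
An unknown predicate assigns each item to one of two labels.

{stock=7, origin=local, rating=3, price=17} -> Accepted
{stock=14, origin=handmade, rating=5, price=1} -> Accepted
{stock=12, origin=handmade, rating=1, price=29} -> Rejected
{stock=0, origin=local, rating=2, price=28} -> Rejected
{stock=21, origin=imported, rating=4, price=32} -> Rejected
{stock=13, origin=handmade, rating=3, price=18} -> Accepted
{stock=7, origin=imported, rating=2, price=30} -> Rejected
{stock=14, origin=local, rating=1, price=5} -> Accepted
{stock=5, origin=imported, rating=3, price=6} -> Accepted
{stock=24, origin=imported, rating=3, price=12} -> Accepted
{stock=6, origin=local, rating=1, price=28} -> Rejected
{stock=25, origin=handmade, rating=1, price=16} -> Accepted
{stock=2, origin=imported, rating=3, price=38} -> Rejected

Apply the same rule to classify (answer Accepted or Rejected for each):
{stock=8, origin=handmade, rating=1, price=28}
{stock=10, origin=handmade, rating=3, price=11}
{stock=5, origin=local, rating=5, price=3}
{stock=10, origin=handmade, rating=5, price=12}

Rejected, Accepted, Accepted, Accepted

The rule appears to be: price ≤ 18.
{stock=8, origin=handmade, rating=1, price=28}: Rejected (price = 28).
{stock=10, origin=handmade, rating=3, price=11}: Accepted (price = 11).
{stock=5, origin=local, rating=5, price=3}: Accepted (price = 3).
{stock=10, origin=handmade, rating=5, price=12}: Accepted (price = 12).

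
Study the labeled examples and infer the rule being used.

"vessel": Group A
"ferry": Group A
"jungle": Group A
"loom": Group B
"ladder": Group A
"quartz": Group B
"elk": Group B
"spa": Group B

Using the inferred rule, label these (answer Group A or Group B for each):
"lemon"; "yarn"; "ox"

Every 'Group A' example satisfies: length ≥ 4 AND contains 'e'. None of the 'Group B' examples do.
Group A: "lemon", since length 5, has 'e'. Group B: "yarn", since length 4, no 'e'. Group B: "ox", since length 2, no 'e'.

Group A, Group B, Group B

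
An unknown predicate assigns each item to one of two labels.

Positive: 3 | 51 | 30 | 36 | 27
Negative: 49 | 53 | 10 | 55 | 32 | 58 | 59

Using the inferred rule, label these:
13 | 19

Checking candidate rules against both groups, what survives is: multiple of 3.

Negative, Negative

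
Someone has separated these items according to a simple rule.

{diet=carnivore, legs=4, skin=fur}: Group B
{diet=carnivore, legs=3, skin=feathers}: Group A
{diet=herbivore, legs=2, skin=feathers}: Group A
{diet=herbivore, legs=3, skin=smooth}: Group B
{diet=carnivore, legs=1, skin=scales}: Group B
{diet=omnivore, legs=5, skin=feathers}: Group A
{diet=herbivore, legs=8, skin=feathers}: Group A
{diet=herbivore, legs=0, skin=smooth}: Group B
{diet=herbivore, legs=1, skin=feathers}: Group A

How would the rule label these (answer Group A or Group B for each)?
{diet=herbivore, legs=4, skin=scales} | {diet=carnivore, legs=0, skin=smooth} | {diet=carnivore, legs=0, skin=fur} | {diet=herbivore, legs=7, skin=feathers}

Group B, Group B, Group B, Group A

The distinguishing property — skin is feathers — holds for all the 'Group A' cases and none of the 'Group B' cases.
{diet=herbivore, legs=4, skin=scales}: skin is scales, fails the rule → Group B. {diet=carnivore, legs=0, skin=smooth}: skin is smooth, fails the rule → Group B. {diet=carnivore, legs=0, skin=fur}: skin is fur, fails the rule → Group B. {diet=herbivore, legs=7, skin=feathers}: skin is feathers, qualifies → Group A.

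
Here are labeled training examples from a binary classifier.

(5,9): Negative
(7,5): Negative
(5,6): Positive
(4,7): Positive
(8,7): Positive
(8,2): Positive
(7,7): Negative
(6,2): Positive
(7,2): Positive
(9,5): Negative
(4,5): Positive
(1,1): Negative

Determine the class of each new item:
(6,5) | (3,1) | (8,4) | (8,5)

Positive, Negative, Positive, Positive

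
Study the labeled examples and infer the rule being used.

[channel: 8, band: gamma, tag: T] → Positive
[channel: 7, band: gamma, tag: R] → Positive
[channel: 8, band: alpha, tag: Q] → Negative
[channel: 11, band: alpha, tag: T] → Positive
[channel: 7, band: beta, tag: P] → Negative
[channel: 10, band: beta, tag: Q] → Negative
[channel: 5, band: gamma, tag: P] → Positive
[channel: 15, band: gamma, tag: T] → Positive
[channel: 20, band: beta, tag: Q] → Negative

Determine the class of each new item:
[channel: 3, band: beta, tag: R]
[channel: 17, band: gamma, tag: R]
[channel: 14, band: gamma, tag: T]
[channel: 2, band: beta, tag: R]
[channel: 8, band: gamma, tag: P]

Negative, Positive, Positive, Negative, Positive

The common property of the 'Positive' items is: tag is T OR band is gamma. No 'Negative' item has it.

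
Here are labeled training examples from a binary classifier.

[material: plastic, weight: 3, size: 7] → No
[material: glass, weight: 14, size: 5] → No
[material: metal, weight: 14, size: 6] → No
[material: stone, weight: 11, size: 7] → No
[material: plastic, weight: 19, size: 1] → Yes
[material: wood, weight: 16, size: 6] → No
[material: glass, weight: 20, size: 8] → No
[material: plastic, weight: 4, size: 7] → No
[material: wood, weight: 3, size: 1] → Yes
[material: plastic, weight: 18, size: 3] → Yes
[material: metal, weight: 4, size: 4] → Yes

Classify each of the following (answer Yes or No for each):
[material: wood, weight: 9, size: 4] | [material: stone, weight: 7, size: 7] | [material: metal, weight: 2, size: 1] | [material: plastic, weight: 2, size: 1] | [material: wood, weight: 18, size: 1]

Rule: size ≤ 4. This holds for each 'Yes' example and fails for each 'No' one.
[material: wood, weight: 9, size: 4]: size = 4 — matches, so Yes. [material: stone, weight: 7, size: 7]: size = 7 — fails the rule, so No. [material: metal, weight: 2, size: 1]: size = 1 — matches, so Yes. [material: plastic, weight: 2, size: 1]: size = 1 — matches, so Yes. [material: wood, weight: 18, size: 1]: size = 1 — matches, so Yes.

Yes, No, Yes, Yes, Yes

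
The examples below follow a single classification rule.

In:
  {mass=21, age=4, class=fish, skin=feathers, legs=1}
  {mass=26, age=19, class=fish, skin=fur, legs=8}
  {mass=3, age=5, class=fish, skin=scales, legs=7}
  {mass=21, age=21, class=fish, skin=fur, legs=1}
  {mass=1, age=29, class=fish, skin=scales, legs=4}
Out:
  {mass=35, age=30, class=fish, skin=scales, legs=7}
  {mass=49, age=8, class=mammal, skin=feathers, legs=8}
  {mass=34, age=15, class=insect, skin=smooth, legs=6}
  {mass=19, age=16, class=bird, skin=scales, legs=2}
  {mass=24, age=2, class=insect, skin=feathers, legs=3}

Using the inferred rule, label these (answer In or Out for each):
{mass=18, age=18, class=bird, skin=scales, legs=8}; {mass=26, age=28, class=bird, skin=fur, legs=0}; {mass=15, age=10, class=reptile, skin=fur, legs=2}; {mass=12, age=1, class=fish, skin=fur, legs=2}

One predicate separates the groups cleanly: class is fish AND age ≤ 29.
{mass=18, age=18, class=bird, skin=scales, legs=8} → class is bird, age = 18 → Out. {mass=26, age=28, class=bird, skin=fur, legs=0} → class is bird, age = 28 → Out. {mass=15, age=10, class=reptile, skin=fur, legs=2} → class is reptile, age = 10 → Out. {mass=12, age=1, class=fish, skin=fur, legs=2} → class is fish, age = 1 → In.

Out, Out, Out, In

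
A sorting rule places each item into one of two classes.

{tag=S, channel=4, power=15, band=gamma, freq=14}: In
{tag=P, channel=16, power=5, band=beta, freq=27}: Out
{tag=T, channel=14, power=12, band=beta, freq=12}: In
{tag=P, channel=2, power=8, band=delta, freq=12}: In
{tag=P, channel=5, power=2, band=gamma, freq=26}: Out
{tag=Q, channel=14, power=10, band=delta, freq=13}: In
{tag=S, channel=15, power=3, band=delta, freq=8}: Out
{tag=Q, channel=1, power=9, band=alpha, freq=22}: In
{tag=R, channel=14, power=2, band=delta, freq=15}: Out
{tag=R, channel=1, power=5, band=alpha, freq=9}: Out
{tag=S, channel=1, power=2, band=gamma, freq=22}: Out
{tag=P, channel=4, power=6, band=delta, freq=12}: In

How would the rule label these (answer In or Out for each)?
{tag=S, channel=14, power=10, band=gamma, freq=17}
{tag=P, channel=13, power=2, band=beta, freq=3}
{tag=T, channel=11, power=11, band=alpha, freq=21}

The pattern is that an item is 'In' exactly when: power ≥ 6.
In: {tag=S, channel=14, power=10, band=gamma, freq=17}, since power = 10.
Out: {tag=P, channel=13, power=2, band=beta, freq=3}, since power = 2.
In: {tag=T, channel=11, power=11, band=alpha, freq=21}, since power = 11.

In, Out, In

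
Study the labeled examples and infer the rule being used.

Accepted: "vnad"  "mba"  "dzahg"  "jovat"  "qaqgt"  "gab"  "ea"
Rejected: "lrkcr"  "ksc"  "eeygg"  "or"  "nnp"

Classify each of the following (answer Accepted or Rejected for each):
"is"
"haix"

Rejected, Accepted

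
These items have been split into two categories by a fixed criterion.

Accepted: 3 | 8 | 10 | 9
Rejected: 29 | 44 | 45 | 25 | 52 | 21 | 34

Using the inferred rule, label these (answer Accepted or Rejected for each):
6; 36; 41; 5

Accepted, Rejected, Rejected, Accepted

Every 'Accepted' example satisfies: at most 10. None of the 'Rejected' examples do.
6 — 6 ≤ 10, hence Accepted. 36 — 36 > 10, hence Rejected. 41 — 41 > 10, hence Rejected. 5 — 5 ≤ 10, hence Accepted.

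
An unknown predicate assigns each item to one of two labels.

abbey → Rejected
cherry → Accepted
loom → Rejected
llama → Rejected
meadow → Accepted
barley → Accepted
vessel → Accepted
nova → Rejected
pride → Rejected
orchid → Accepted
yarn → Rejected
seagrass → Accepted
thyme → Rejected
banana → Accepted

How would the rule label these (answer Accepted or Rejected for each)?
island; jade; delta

Accepted, Rejected, Rejected

A rule that fits every label: length ≥ 6 — true of each 'Accepted' example, false of each 'Rejected' one.
island: Accepted (length 6).
jade: Rejected (length 4).
delta: Rejected (length 5).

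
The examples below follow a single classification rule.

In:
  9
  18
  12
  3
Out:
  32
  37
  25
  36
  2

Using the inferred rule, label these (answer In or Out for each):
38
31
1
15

Out, Out, Out, In

The distinguishing property — multiple of 3 AND at most 18 — holds for all the 'In' cases and none of the 'Out' cases.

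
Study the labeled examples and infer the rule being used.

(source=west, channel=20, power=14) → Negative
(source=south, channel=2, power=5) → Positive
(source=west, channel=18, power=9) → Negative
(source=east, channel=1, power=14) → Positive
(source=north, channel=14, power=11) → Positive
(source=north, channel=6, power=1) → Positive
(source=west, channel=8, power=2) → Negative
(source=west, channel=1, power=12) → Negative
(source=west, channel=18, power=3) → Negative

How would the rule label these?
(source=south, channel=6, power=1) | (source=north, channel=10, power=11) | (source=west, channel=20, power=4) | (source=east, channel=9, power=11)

A rule that fits every label: source is not west — true of each 'Positive' example, false of each 'Negative' one.
Positive: (source=south, channel=6, power=1), since source is south.
Positive: (source=north, channel=10, power=11), since source is north.
Negative: (source=west, channel=20, power=4), since source is west.
Positive: (source=east, channel=9, power=11), since source is east.

Positive, Positive, Negative, Positive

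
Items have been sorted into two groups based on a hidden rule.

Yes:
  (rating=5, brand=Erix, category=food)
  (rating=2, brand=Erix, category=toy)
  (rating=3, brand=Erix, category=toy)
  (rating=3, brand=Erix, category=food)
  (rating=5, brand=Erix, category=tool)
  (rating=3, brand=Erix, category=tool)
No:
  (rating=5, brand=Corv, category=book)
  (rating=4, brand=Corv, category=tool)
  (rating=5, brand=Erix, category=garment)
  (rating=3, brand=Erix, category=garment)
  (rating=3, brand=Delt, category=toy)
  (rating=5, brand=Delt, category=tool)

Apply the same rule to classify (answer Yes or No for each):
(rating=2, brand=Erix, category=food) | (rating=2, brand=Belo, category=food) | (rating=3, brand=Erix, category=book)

'Yes' ⟺ category is not garment AND brand is Erix.
(rating=2, brand=Erix, category=food): category is food, brand is Erix — matches, so Yes. (rating=2, brand=Belo, category=food): category is food, brand is Belo — doesn't qualify, so No. (rating=3, brand=Erix, category=book): category is book, brand is Erix — matches, so Yes.

Yes, No, Yes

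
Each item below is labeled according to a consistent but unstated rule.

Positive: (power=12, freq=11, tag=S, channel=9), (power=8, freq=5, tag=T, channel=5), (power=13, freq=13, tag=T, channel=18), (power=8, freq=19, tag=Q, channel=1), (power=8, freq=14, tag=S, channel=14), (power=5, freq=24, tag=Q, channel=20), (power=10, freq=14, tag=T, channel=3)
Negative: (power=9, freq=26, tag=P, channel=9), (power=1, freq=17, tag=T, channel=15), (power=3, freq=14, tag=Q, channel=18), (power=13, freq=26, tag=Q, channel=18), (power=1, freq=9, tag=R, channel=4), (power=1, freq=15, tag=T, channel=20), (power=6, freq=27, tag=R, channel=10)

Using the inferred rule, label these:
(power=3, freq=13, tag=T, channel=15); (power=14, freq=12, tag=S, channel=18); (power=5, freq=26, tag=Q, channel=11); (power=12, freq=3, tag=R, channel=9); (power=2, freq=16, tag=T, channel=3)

The pattern is that an item is 'Positive' exactly when: power ≥ 5 AND freq ≤ 24.
Negative: (power=3, freq=13, tag=T, channel=15), since power = 3, freq = 13. Positive: (power=14, freq=12, tag=S, channel=18), since power = 14, freq = 12. Negative: (power=5, freq=26, tag=Q, channel=11), since power = 5, freq = 26. Positive: (power=12, freq=3, tag=R, channel=9), since power = 12, freq = 3. Negative: (power=2, freq=16, tag=T, channel=3), since power = 2, freq = 16.

Negative, Positive, Negative, Positive, Negative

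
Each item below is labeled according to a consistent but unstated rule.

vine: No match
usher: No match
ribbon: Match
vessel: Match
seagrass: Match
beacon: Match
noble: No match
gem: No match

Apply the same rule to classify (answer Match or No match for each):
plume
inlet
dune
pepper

No match, No match, No match, Match

The distinguishing property — length ≥ 6 — holds for all the 'Match' cases and none of the 'No match' cases.
plume: length 5, fails this test → No match. inlet: length 5, fails this test → No match. dune: length 4, fails this test → No match. pepper: length 6, matches → Match.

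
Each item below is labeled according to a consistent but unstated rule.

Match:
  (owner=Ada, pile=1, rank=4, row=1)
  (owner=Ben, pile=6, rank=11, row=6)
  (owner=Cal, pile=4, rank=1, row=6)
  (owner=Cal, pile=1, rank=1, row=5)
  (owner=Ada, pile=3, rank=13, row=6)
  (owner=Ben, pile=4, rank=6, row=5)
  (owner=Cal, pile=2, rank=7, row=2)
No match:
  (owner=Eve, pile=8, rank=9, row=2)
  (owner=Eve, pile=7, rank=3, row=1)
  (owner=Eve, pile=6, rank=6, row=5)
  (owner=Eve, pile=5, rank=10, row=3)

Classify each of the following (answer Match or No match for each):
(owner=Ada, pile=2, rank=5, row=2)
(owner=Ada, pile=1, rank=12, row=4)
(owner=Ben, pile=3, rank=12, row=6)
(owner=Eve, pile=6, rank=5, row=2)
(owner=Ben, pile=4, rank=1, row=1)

Match, Match, Match, No match, Match

The pattern is that an item is 'Match' exactly when: owner is not Eve.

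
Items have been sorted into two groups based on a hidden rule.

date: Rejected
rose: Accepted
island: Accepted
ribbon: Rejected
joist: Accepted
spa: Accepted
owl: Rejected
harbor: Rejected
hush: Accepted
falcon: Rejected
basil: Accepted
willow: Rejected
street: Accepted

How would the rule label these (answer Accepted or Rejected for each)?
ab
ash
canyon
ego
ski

Rejected, Accepted, Rejected, Rejected, Accepted

The rule appears to be: contains 's'.
ab: no 's' — does not pass, so Rejected. ash: has 's' — satisfies this, so Accepted. canyon: no 's' — does not pass, so Rejected. ego: no 's' — does not pass, so Rejected. ski: has 's' — satisfies this, so Accepted.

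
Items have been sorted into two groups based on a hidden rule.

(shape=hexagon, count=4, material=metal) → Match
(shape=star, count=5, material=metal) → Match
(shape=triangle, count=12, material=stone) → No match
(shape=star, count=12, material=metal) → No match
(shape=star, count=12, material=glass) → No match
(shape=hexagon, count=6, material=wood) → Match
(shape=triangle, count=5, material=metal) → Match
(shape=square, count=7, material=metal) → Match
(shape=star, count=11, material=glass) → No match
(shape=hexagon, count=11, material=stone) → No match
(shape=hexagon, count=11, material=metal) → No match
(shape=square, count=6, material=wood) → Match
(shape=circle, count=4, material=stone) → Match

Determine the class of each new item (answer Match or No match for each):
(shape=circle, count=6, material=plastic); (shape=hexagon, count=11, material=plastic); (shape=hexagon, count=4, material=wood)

Match, No match, Match

Rule: count ≤ 7. This holds for each 'Match' example and fails for each 'No match' one.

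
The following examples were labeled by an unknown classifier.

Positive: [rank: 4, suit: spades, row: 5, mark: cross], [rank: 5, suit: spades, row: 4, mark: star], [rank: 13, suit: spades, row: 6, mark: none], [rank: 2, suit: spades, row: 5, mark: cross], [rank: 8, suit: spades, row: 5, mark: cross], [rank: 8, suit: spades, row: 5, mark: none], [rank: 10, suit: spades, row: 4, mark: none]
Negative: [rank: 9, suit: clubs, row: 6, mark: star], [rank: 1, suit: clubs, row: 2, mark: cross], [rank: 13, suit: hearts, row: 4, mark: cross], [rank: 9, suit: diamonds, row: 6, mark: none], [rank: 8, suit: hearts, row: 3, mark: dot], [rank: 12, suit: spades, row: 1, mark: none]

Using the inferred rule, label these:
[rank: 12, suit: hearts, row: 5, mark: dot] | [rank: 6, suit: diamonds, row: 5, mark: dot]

Negative, Negative

The simplest hypothesis consistent with all the labels is: suit is spades AND row ≥ 2.
[rank: 12, suit: hearts, row: 5, mark: dot] → suit is hearts, row = 5 → Negative.
[rank: 6, suit: diamonds, row: 5, mark: dot] → suit is diamonds, row = 5 → Negative.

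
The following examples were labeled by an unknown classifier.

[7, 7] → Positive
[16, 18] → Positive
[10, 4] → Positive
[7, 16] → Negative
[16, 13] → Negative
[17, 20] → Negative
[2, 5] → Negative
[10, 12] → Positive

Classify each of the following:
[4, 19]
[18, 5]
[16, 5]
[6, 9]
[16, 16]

The common property of the 'Positive' items is: sum is even. No 'Negative' item has it.
[4, 19] — 4+19 = 23, hence Negative. [18, 5] — 18+5 = 23, hence Negative. [16, 5] — 16+5 = 21, hence Negative. [6, 9] — 6+9 = 15, hence Negative. [16, 16] — 16+16 = 32, hence Positive.

Negative, Negative, Negative, Negative, Positive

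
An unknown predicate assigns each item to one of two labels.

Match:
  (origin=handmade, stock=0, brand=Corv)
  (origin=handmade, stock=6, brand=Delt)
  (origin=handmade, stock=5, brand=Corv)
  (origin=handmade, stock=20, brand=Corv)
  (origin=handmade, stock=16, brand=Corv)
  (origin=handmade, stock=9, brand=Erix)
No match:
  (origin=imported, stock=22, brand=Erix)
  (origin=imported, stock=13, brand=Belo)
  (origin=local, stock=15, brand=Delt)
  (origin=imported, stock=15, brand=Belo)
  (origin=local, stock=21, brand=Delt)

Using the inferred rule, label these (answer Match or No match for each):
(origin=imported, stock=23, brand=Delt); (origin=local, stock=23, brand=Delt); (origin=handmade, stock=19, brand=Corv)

A rule that fits every label: origin is handmade — true of each 'Match' example, false of each 'No match' one.
No match: (origin=imported, stock=23, brand=Delt), since origin is imported.
No match: (origin=local, stock=23, brand=Delt), since origin is local.
Match: (origin=handmade, stock=19, brand=Corv), since origin is handmade.

No match, No match, Match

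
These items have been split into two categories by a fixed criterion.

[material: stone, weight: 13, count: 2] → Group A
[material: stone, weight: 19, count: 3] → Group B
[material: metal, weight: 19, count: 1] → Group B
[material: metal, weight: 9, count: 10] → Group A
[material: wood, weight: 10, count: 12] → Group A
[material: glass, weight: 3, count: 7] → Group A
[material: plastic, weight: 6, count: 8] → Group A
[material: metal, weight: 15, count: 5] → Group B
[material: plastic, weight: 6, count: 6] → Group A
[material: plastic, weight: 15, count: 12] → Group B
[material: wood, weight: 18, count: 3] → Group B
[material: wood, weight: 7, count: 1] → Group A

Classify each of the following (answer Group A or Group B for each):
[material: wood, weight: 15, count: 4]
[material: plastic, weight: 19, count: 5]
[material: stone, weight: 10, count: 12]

Group B, Group B, Group A

The pattern is that an item is 'Group A' exactly when: weight ≤ 13.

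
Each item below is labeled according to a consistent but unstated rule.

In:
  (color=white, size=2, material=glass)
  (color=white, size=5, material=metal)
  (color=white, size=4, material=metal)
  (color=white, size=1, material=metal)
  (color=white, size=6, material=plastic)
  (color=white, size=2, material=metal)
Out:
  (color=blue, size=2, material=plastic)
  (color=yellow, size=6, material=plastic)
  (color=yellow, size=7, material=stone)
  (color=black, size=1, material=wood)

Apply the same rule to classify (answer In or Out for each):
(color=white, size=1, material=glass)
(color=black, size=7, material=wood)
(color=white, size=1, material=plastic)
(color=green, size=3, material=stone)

In, Out, In, Out

Checking candidate rules against both groups, what survives is: color is white.
(color=white, size=1, material=glass): In (color is white). (color=black, size=7, material=wood): Out (color is black). (color=white, size=1, material=plastic): In (color is white). (color=green, size=3, material=stone): Out (color is green).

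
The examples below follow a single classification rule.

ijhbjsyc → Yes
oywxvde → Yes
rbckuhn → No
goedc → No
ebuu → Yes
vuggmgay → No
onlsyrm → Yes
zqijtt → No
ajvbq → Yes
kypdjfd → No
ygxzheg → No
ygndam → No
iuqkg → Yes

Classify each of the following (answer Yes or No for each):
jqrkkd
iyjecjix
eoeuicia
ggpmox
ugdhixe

'Yes' ⟺ starts with a vowel.
jqrkkd → starts with 'j' → No. iyjecjix → starts with 'i' → Yes. eoeuicia → starts with 'e' → Yes. ggpmox → starts with 'g' → No. ugdhixe → starts with 'u' → Yes.

No, Yes, Yes, No, Yes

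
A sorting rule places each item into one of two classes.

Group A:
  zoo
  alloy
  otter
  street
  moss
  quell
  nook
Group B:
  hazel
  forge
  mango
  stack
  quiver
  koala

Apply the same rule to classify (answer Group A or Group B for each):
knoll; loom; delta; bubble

Rule: has a double letter. This holds for each 'Group A' example and fails for each 'Group B' one.
knoll: 'll' doubled, qualifies → Group A. loom: 'oo' doubled, qualifies → Group A. delta: no doubled letter, does not pass → Group B. bubble: 'bb' doubled, qualifies → Group A.

Group A, Group A, Group B, Group A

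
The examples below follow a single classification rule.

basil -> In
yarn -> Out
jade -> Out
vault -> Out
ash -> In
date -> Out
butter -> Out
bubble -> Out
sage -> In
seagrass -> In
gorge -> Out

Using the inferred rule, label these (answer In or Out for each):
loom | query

Rule: contains 's'. This holds for each 'In' example and fails for each 'Out' one.

Out, Out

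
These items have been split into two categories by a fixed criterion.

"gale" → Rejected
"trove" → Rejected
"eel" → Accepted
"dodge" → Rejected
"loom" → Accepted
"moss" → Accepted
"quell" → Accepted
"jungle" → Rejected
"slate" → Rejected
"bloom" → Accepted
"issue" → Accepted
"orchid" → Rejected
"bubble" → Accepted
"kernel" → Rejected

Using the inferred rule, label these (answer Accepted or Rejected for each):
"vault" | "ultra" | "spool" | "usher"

The classifier is using: has a double letter.
"vault" → no doubled letter → Rejected.
"ultra" → no doubled letter → Rejected.
"spool" → 'oo' doubled → Accepted.
"usher" → no doubled letter → Rejected.

Rejected, Rejected, Accepted, Rejected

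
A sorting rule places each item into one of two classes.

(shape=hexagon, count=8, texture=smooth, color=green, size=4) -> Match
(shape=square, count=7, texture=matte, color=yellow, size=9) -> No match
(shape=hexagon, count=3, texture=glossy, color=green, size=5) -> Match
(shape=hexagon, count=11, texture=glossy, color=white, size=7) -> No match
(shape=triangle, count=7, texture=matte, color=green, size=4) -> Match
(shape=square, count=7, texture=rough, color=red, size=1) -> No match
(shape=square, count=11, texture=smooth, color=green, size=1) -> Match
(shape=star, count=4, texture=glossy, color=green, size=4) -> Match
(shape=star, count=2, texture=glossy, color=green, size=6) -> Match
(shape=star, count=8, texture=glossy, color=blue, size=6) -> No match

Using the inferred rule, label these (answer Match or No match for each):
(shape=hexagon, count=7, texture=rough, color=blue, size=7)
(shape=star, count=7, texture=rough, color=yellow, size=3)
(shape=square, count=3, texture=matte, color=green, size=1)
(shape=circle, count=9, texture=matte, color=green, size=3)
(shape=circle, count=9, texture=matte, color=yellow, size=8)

One predicate separates the groups cleanly: color is green.
No match: (shape=hexagon, count=7, texture=rough, color=blue, size=7), since color is blue. No match: (shape=star, count=7, texture=rough, color=yellow, size=3), since color is yellow. Match: (shape=square, count=3, texture=matte, color=green, size=1), since color is green. Match: (shape=circle, count=9, texture=matte, color=green, size=3), since color is green. No match: (shape=circle, count=9, texture=matte, color=yellow, size=8), since color is yellow.

No match, No match, Match, Match, No match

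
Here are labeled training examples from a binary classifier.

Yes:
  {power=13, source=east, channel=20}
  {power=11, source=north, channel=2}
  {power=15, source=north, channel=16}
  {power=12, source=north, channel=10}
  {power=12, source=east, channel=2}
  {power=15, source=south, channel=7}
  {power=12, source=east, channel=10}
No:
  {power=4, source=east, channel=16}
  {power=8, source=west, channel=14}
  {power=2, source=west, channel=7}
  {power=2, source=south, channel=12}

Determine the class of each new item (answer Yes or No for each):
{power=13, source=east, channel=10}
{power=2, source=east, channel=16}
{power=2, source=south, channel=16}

Yes, No, No

The pattern is that an item is 'Yes' exactly when: power ≥ 11.
Yes: {power=13, source=east, channel=10}, since power = 13.
No: {power=2, source=east, channel=16}, since power = 2.
No: {power=2, source=south, channel=16}, since power = 2.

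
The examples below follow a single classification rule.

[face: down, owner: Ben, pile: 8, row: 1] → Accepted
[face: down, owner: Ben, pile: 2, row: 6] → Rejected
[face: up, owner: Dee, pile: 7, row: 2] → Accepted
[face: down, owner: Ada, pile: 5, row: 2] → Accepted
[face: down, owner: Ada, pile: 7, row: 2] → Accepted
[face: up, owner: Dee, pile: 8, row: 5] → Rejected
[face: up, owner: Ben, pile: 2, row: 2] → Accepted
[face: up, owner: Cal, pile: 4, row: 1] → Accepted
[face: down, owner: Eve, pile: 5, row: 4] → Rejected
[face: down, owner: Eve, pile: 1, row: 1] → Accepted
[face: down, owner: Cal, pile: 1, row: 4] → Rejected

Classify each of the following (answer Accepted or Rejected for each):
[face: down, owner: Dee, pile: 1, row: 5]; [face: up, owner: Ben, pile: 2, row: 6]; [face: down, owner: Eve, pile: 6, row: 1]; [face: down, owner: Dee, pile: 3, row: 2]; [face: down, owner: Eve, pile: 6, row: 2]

The classifier is using: row ≤ 2.
[face: down, owner: Dee, pile: 1, row: 5]: row = 5, doesn't match → Rejected. [face: up, owner: Ben, pile: 2, row: 6]: row = 6, doesn't match → Rejected. [face: down, owner: Eve, pile: 6, row: 1]: row = 1, checks out → Accepted. [face: down, owner: Dee, pile: 3, row: 2]: row = 2, checks out → Accepted. [face: down, owner: Eve, pile: 6, row: 2]: row = 2, checks out → Accepted.

Rejected, Rejected, Accepted, Accepted, Accepted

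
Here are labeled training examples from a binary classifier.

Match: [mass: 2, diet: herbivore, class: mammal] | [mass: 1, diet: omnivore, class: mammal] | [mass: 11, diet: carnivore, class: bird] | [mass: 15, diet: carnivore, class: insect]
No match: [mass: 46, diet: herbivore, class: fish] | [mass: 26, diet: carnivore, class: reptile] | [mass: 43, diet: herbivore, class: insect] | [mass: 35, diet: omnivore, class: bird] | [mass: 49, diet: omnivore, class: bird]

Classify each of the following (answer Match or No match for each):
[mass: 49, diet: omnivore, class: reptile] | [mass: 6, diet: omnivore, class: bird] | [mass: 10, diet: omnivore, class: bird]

The rule appears to be: mass ≤ 15.
[mass: 49, diet: omnivore, class: reptile]: mass = 49, doesn't match → No match. [mass: 6, diet: omnivore, class: bird]: mass = 6, meets the rule → Match. [mass: 10, diet: omnivore, class: bird]: mass = 10, meets the rule → Match.

No match, Match, Match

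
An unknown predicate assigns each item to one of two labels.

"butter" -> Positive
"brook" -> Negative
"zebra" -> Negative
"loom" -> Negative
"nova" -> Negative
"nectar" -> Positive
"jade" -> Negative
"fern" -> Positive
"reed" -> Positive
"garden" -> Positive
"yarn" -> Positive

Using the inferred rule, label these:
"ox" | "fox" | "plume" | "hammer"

A rule that fits every label: even length AND contains 'r' — true of each 'Positive' example, false of each 'Negative' one.

Negative, Negative, Negative, Positive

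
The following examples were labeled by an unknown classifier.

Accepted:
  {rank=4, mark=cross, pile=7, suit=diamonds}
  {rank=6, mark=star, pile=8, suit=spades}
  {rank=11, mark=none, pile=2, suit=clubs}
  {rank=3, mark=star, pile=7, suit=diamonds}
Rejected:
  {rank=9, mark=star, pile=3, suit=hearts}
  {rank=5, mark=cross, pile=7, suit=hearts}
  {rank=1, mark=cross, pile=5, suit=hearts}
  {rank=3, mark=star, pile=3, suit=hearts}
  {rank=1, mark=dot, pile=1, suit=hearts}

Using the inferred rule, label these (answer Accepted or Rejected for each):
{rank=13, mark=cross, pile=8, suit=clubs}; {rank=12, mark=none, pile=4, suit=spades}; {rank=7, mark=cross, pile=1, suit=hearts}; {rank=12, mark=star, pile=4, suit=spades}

Accepted, Accepted, Rejected, Accepted

Comparing the two groups points to one rule — suit is not hearts.
{rank=13, mark=cross, pile=8, suit=clubs} — suit is clubs, hence Accepted.
{rank=12, mark=none, pile=4, suit=spades} — suit is spades, hence Accepted.
{rank=7, mark=cross, pile=1, suit=hearts} — suit is hearts, hence Rejected.
{rank=12, mark=star, pile=4, suit=spades} — suit is spades, hence Accepted.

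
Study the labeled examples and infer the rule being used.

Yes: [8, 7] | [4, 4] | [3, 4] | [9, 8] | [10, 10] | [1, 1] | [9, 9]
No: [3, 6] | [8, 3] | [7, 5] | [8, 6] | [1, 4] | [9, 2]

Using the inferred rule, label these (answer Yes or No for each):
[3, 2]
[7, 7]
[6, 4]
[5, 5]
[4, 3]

Yes, Yes, No, Yes, Yes

A rule that fits every label: |first − second| ≤ 1 — true of each 'Yes' example, false of each 'No' one.
Yes: [3, 2], since |3−2| = 1. Yes: [7, 7], since |7−7| = 0. No: [6, 4], since |6−4| = 2. Yes: [5, 5], since |5−5| = 0. Yes: [4, 3], since |4−3| = 1.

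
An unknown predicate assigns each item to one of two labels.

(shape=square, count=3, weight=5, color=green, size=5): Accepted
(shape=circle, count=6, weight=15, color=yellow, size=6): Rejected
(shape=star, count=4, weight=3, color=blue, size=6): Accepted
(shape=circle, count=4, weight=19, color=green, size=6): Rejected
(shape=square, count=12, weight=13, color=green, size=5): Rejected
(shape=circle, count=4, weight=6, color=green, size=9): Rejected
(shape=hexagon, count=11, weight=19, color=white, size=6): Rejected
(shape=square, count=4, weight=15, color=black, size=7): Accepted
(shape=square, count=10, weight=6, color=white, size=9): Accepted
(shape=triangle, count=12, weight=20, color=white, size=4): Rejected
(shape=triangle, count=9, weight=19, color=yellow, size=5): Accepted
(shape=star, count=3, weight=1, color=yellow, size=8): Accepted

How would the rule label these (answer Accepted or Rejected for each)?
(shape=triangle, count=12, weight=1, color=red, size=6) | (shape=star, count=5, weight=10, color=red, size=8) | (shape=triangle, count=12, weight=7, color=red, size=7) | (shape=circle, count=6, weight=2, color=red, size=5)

Rejected, Accepted, Rejected, Rejected

A rule that fits every label: shape is not circle AND count ≤ 10 — true of each 'Accepted' example, false of each 'Rejected' one.
(shape=triangle, count=12, weight=1, color=red, size=6): Rejected (shape is triangle, count = 12). (shape=star, count=5, weight=10, color=red, size=8): Accepted (shape is star, count = 5). (shape=triangle, count=12, weight=7, color=red, size=7): Rejected (shape is triangle, count = 12). (shape=circle, count=6, weight=2, color=red, size=5): Rejected (shape is circle, count = 6).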